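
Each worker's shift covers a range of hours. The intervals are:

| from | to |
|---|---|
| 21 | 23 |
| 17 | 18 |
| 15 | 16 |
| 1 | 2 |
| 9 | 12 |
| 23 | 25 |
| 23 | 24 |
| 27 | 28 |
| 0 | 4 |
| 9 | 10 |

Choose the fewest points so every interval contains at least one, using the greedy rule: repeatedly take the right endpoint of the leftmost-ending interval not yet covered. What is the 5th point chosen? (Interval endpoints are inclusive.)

23

Sort by right endpoint; whenever an interval is uncovered, place a point at its right end.
By right end: [1,2]  [0,4]  [9,10]  [9,12]  [15,16]  [17,18]  [21,23]  [23,24]  [23,25]  [27,28]
[1,2] uncovered → point at 2; [9,10] uncovered → point at 10; [15,16] uncovered → point at 16; [17,18] uncovered → point at 18; [21,23] uncovered → point at 23; [27,28] uncovered → point at 28.
Points: 2, 10, 16, 18, 23, 28 (6 total).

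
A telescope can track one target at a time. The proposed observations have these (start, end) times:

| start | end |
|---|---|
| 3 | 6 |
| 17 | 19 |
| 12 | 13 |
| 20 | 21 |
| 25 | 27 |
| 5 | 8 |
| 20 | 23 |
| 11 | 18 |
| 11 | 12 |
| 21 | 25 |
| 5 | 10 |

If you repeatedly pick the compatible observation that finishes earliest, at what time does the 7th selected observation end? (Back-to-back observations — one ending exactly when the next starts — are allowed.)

27

Greedy by earliest finish: after sorting by end time, pick each interval compatible with the last pick.
By end time: (3,6), (5,8), (5,10), (11,12), (12,13), (11,18), (17,19), (20,21), (20,23), (21,25), (25,27).
Pick (3,6); next start ≥ 6 → (11,12); next start ≥ 12 → (12,13); next start ≥ 13 → (17,19); next start ≥ 19 → (20,21); next start ≥ 21 → (21,25); next start ≥ 25 → (25,27).
Selected: (3,6) (11,12) (12,13) (17,19) (20,21) (21,25) (25,27)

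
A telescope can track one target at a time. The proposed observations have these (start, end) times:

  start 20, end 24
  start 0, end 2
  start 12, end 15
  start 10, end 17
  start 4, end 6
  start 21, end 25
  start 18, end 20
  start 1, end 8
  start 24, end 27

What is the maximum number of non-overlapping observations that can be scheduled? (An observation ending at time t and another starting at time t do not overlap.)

Greedy by earliest finish: after sorting by end time, pick each interval compatible with the last pick.
Sorted by end: (0,2)  (4,6)  (1,8)  (12,15)  (10,17)  (18,20)  (20,24)  (21,25)  (24,27)
take (0,2); take (4,6); take (12,15); take (18,20); take (20,24); take (24,27).
Selected 6 observations.

6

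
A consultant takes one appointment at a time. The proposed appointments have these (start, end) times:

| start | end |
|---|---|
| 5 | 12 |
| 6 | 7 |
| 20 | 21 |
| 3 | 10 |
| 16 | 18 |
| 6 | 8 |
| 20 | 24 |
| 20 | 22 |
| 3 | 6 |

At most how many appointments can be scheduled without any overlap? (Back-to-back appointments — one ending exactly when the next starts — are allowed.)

Greedy by earliest finish: after sorting by end time, pick each interval compatible with the last pick.
By end time: (3,6), (6,7), (6,8), (3,10), (5,12), (16,18), (20,21), (20,22), (20,24).
Pick (3,6); next start ≥ 6 → (6,7); next start ≥ 7 → (16,18); next start ≥ 18 → (20,21).
Selected 4 appointments.

4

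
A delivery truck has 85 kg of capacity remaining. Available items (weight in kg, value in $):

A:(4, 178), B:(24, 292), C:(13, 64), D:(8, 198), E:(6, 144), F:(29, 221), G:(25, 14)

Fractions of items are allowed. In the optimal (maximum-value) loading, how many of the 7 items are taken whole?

6

Sort by value per unit weight and fill in that order.
Order: A (178/4=44.50) > D (198/8=24.75) > E (144/6=24.00) > B (292/24=12.17) > F (221/29=7.62) > C (64/13=4.92) > G (14/25=0.56)
Fill: take A (4 @ 178) → take D (8 @ 198) → take E (6 @ 144) → take B (24 @ 292) → take F (29 @ 221) → take C (13 @ 64) → take 1/25 of G → 0.56; 85/85 used.
6 item(s) taken whole; one partial (take 1/25 of G).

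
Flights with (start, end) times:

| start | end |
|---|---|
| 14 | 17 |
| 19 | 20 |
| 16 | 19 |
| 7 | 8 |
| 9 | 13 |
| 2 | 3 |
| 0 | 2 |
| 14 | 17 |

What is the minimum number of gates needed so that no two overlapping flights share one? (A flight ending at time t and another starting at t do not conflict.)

The answer is the maximum number of intervals overlapping at any instant.
Events (time:±→running): 0:+→1 2:-→0 2:+→1 3:-→0 7:+→1 8:-→0 9:+→1 13:-→0 14:+→1 14:+→2 16:+→3 … peak 3.

3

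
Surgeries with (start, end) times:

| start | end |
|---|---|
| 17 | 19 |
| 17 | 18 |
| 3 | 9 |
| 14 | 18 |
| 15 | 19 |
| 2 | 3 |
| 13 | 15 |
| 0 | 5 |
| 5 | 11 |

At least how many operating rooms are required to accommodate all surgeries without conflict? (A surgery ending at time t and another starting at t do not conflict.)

starts: [0, 2, 3, 5, 13, 14, 15, 17, 17]
ends:   [3, 5, 9, 11, 15, 18, 18, 19, 19]
s0→1 s2→2 e3→1 s3→2 e5→1 s5→2 e9→1 e11→0 s13→1 s14→2 e15→1 s15→2 s17→3 s17→4  — peak 4.

4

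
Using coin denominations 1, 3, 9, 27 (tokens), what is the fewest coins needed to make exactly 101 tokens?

101 = 3×27 + 2×9 + 2×1
Total coins = 3 + 2 + 2 = 7

7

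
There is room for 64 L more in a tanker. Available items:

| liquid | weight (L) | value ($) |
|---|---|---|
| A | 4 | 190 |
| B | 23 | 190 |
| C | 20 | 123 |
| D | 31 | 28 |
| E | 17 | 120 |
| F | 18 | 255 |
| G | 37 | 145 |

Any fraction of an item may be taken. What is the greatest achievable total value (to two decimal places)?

767.30

Sort by value per unit weight and fill in that order.
Order: A (190/4=47.50) > F (255/18=14.17) > B (190/23=8.26) > E (120/17=7.06) > C (123/20=6.15) > G (145/37=3.92) > D (28/31=0.90)
Fill: take A (4 @ 190) → take F (18 @ 255) → take B (23 @ 190) → take E (17 @ 120) → take 2/20 of C → 12.30; 64/64 used.
Total value = 767.30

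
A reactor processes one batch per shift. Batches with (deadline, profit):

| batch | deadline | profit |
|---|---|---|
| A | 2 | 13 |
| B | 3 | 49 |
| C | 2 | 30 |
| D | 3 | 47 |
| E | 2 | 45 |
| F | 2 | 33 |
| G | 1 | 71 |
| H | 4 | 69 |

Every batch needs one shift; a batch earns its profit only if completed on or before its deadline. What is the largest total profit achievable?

Profit order: G=71 H=69 B=49 D=47 E=45 F=33 C=30 A=13
Assign: G→slot 1, H→slot 4, B→slot 3, D→slot 2, E skipped, F skipped, C skipped, A skipped.
Slots: [1:G] [2:D] [3:B] [4:H]
Profit = 71 + 47 + 49 + 69 = 236

236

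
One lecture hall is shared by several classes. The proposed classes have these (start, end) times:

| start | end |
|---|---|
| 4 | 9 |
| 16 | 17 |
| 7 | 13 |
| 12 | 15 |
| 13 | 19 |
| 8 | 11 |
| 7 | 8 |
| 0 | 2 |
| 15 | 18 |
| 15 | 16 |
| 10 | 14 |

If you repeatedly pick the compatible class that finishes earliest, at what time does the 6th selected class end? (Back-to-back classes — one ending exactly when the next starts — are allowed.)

Sort by end time and greedily take each interval whose start is ≥ the last chosen end.
Sorted by end: (0,2)  (7,8)  (4,9)  (8,11)  (7,13)  (10,14)  (12,15)  (15,16)  (16,17)  (15,18)  (13,19)
take (0,2); take (7,8); take (8,11); take (12,15); take (15,16); take (16,17); skip (13,19).
Selected: (0,2) (7,8) (8,11) (12,15) (15,16) (16,17)

17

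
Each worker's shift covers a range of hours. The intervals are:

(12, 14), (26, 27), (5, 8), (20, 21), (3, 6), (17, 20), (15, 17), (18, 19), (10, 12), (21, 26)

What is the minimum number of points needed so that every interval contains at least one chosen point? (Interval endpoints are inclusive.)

6

Sort by right endpoint; whenever an interval is uncovered, place a point at its right end.
Sorted: [3,6] [5,8] [10,12] [12,14] [15,17] [18,19] [17,20] [20,21] [21,26] [26,27]
{[3,6],[5,8]} hit by 6; {[10,12],[12,14]} hit by 12; {[15,17]} hit by 17; {[18,19],[17,20]} hit by 19; {[20,21],[21,26]} hit by 21; {[26,27]} hit by 27.
Points: 6, 12, 17, 19, 21, 27 (6 total).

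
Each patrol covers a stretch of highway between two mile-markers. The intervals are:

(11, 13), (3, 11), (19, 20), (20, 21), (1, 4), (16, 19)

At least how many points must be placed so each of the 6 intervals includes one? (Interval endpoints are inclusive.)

Sort by right endpoint; whenever an interval is uncovered, place a point at its right end.
By right end: [1,4]  [3,11]  [11,13]  [16,19]  [19,20]  [20,21]
[1,4] uncovered → point at 4; [11,13] uncovered → point at 13; [16,19] uncovered → point at 19; [20,21] uncovered → point at 21.
Points: 4, 13, 19, 21 (4 total).

4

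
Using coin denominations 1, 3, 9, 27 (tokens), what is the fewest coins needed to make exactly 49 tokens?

5

Use the largest denomination that fits, subtract, and repeat.
49 = 1×27 + 2×9 + 1×3 + 1×1
Total coins = 1 + 2 + 1 + 1 = 5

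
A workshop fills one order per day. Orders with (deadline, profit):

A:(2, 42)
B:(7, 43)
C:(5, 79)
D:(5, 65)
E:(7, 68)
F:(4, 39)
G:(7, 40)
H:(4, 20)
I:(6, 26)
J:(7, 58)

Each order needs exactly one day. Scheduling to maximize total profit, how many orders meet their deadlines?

7

Take jobs in profit order; each goes to the latest open slot no later than its deadline.
By profit: C(d5,79), E(d7,68), D(d5,65), J(d7,58), B(d7,43), A(d2,42), G(d7,40), F(d4,39), I(d6,26), H(d4,20)
C→slot 5; E→slot 7; D→slot 4; J→slot 6; B→slot 3; A→slot 2; G→slot 1; F skipped; I skipped; H skipped.
7 of 10 scheduled.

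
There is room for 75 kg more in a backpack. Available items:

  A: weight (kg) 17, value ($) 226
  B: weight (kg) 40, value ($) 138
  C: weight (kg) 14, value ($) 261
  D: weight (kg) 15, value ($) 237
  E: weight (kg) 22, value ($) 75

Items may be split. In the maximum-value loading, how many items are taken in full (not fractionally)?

Order: C (261/14=18.64) > D (237/15=15.80) > A (226/17=13.29) > B (138/40=3.45) > E (75/22=3.41)
Fill: take C (14 @ 261) → take D (15 @ 237) → take A (17 @ 226) → take 29/40 of B → 100.05; 75/75 used.
3 item(s) taken whole; one partial (take 29/40 of B).

3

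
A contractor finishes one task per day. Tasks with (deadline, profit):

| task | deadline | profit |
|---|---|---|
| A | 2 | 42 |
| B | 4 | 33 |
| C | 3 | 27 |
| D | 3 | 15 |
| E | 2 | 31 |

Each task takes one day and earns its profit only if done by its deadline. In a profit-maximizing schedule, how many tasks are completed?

Profit order: A=42 B=33 E=31 C=27 D=15
Assign: A→slot 2, B→slot 4, E→slot 1, C→slot 3, D skipped.
Slots: [1:E] [2:A] [3:C] [4:B]
4 of 5 scheduled.

4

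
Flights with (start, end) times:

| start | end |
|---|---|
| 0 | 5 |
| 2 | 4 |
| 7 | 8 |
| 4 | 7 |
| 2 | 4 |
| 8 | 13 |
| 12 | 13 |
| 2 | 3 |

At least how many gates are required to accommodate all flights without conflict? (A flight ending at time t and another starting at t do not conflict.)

The answer is the maximum number of intervals overlapping at any instant.
Events (time:±→running): 0:+→1 2:+→2 2:+→3 2:+→4 … peak 4.

4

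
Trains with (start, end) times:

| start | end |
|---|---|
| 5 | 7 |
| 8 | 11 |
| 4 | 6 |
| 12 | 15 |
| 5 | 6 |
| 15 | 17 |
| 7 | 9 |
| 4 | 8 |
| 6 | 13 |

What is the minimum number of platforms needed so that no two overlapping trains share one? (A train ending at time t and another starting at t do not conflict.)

4

starts: [4, 4, 5, 5, 6, 7, 8, 12, 15]
ends:   [6, 6, 7, 8, 9, 11, 13, 15, 17]
s4→1 s4→2 s5→3 s5→4  — peak 4.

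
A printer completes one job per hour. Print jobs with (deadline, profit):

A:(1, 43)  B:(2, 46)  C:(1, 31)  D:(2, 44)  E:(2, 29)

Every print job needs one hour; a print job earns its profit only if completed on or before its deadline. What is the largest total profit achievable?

90

Profit order: B=46 D=44 A=43 C=31 E=29
Assign: B→slot 2, D→slot 1, A skipped, C skipped, E skipped.
Slots: [1:D] [2:B]
Profit = 44 + 46 = 90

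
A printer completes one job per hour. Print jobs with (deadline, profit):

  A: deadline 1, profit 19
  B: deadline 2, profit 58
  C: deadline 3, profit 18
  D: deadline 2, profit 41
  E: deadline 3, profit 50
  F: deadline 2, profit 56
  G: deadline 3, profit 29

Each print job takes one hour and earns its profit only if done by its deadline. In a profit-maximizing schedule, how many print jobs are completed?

3

Take jobs in profit order; each goes to the latest open slot no later than its deadline.
By profit: B(d2,58), F(d2,56), E(d3,50), D(d2,41), G(d3,29), A(d1,19), C(d3,18)
B→slot 2; F→slot 1; E→slot 3; D skipped; G skipped; A skipped; C skipped.
3 of 7 scheduled.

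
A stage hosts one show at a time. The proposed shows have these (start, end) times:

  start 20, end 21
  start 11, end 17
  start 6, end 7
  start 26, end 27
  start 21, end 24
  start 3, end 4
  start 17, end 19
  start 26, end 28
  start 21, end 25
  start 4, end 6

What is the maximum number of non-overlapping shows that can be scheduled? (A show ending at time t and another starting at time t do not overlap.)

8

Order by finish time; keep every interval that doesn't clash with the previous kept one.
By end time: (3,4), (4,6), (6,7), (11,17), (17,19), (20,21), (21,24), (21,25), (26,27), (26,28).
Pick (3,4); next start ≥ 4 → (4,6); next start ≥ 6 → (6,7); next start ≥ 7 → (11,17); next start ≥ 17 → (17,19); next start ≥ 19 → (20,21); next start ≥ 21 → (21,24); next start ≥ 24 → (26,27).
Selected 8 shows.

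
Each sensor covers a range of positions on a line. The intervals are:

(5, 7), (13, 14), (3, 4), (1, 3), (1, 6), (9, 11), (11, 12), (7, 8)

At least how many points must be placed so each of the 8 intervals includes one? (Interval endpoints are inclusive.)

4

Process intervals by earliest right end; each time one isn't hit yet, stab at its right endpoint.
Sorted: [1,3] [3,4] [1,6] [5,7] [7,8] [9,11] [11,12] [13,14]
{[1,3],[3,4],[1,6]} hit by 3; {[5,7],[7,8]} hit by 7; {[9,11],[11,12]} hit by 11; {[13,14]} hit by 14.
Points: 3, 7, 11, 14 (4 total).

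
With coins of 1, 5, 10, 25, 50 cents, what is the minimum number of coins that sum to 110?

3

110 − 2×50→10 − 1×10→0
Total coins = 2 + 1 = 3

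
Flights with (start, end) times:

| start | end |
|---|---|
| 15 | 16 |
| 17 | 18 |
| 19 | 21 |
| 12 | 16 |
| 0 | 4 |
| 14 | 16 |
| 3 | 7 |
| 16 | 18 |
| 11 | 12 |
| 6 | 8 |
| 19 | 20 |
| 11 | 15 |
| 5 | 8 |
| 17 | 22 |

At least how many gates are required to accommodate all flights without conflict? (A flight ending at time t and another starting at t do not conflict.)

Count concurrent intervals with a sweep; the peak is the room count.
Events (time:±→running): 0:+→1 3:+→2 4:-→1 5:+→2 6:+→3 … peak 3.

3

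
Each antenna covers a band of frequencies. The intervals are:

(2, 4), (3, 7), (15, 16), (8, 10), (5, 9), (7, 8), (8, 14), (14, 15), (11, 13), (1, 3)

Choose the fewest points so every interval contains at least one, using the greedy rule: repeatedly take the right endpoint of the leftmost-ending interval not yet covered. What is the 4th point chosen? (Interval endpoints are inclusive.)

15

By right end: [1,3]  [2,4]  [3,7]  [7,8]  [5,9]  [8,10]  [11,13]  [8,14]  [14,15]  [15,16]
[1,3] uncovered → point at 3; [7,8] uncovered → point at 8; [11,13] uncovered → point at 13; [14,15] uncovered → point at 15.
Points: 3, 8, 13, 15 (4 total).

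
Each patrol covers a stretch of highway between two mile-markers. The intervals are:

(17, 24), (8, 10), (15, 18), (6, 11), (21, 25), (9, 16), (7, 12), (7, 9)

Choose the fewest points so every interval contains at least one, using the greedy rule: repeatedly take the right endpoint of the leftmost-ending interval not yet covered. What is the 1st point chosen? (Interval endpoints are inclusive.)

Process intervals by earliest right end; each time one isn't hit yet, stab at its right endpoint.
Sorted: [7,9] [8,10] [6,11] [7,12] [9,16] [15,18] [17,24] [21,25]
{[7,9],[8,10],[6,11],[7,12],[9,16]} hit by 9; {[15,18],[17,24]} hit by 18; {[21,25]} hit by 25.
Points: 9, 18, 25 (3 total).

9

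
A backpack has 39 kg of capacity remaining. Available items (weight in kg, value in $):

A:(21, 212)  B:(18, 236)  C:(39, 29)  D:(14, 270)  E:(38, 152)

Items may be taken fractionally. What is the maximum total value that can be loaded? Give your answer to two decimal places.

576.67

Greedy by value/weight ratio, highest first.
Ratios (sorted): D 19.29, B 13.11, A 10.10, E 4.00, C 0.74
take D (14 @ 270); take B (18 @ 236); take 7/21 of A → 70.67. Capacity used 39/39.
Total value = 576.67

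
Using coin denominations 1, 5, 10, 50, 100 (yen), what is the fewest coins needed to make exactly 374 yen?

Use the largest denomination that fits, subtract, and repeat.
374 = 3×100 + 1×50 + 2×10 + 4×1
Total coins = 3 + 1 + 2 + 4 = 10

10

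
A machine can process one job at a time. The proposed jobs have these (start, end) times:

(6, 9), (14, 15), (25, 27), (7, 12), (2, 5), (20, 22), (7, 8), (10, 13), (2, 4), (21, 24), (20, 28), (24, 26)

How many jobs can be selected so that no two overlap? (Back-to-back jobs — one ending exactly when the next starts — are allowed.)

Sort by end time and greedily take each interval whose start is ≥ the last chosen end.
By end time: (2,4), (2,5), (7,8), (6,9), (7,12), (10,13), (14,15), (20,22), (21,24), (24,26), (25,27), (20,28).
Pick (2,4); next start ≥ 4 → (7,8); next start ≥ 8 → (10,13); next start ≥ 13 → (14,15); next start ≥ 15 → (20,22); next start ≥ 22 → (24,26).
Selected 6 jobs.

6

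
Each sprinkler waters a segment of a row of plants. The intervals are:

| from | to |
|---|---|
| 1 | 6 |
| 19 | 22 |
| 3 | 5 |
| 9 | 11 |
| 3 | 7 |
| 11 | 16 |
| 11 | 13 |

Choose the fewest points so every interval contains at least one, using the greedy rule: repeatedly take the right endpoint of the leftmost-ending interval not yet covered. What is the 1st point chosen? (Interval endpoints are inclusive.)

5

Process intervals by earliest right end; each time one isn't hit yet, stab at its right endpoint.
By right end: [3,5]  [1,6]  [3,7]  [9,11]  [11,13]  [11,16]  [19,22]
[3,5] uncovered → point at 5; [9,11] uncovered → point at 11; [19,22] uncovered → point at 22.
Points: 5, 11, 22 (3 total).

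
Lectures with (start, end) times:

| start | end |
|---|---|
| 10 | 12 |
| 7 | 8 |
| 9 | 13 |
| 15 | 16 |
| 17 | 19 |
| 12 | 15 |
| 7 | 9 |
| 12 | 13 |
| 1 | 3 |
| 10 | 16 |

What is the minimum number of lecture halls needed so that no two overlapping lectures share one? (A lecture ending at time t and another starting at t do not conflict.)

starts: [1, 7, 7, 9, 10, 10, 12, 12, 15, 17]
ends:   [3, 8, 9, 12, 13, 13, 15, 16, 16, 19]
s1→1 e3→0 s7→1 s7→2 e8→1 e9→0 s9→1 s10→2 s10→3 e12→2 s12→3 s12→4  — peak 4.

4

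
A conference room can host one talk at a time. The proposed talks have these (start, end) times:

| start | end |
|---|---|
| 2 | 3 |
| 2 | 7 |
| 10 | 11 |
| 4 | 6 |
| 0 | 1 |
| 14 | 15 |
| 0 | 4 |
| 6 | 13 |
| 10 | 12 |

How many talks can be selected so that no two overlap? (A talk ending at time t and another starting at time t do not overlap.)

5

Sort by end time and greedily take each interval whose start is ≥ the last chosen end.
By end time: (0,1), (2,3), (0,4), (4,6), (2,7), (10,11), (10,12), (6,13), (14,15).
Pick (0,1); next start ≥ 1 → (2,3); next start ≥ 3 → (4,6); next start ≥ 6 → (10,11); next start ≥ 11 → (14,15).
Selected 5 talks.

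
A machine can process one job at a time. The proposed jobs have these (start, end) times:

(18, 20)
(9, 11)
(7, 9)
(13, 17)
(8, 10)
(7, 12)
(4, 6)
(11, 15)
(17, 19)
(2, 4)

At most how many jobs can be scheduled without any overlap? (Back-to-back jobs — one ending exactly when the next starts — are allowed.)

Sort by end time and greedily take each interval whose start is ≥ the last chosen end.
By end time: (2,4), (4,6), (7,9), (8,10), (9,11), (7,12), (11,15), (13,17), (17,19), (18,20).
Pick (2,4); next start ≥ 4 → (4,6); next start ≥ 6 → (7,9); next start ≥ 9 → (9,11); next start ≥ 11 → (11,15); next start ≥ 15 → (17,19).
Selected 6 jobs.

6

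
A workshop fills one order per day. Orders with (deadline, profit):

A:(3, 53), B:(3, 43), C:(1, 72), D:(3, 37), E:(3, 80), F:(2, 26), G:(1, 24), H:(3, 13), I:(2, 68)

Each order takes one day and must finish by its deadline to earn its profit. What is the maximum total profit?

220

By profit: E(d3,80), C(d1,72), I(d2,68), A(d3,53), B(d3,43), D(d3,37), F(d2,26), G(d1,24), H(d3,13)
E→slot 3; C→slot 1; I→slot 2; A skipped; B skipped; D skipped; F skipped; G skipped; H skipped.
Profit = 72 + 68 + 80 = 220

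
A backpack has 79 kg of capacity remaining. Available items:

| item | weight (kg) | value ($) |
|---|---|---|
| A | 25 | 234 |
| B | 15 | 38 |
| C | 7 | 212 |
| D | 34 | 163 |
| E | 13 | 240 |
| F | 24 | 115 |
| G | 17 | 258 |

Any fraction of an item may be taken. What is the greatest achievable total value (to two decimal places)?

Sort by value per unit weight and fill in that order.
Ratios (sorted): C 30.29, E 18.46, G 15.18, A 9.36, D 4.79, F 4.79, B 2.53
take C (7 @ 212); take E (13 @ 240); take G (17 @ 258); take A (25 @ 234); take 17/34 of D → 81.50. Capacity used 79/79.
Total value = 1025.50

1025.50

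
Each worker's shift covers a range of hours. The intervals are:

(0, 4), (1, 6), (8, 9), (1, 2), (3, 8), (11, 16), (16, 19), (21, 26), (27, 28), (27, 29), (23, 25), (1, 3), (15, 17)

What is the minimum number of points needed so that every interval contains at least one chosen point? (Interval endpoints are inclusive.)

5

Process intervals by earliest right end; each time one isn't hit yet, stab at its right endpoint.
Sorted: [1,2] [1,3] [0,4] [1,6] [3,8] [8,9] [11,16] [15,17] [16,19] [23,25] [21,26] [27,28] [27,29]
{[1,2],[1,3],[0,4],[1,6]} hit by 2; {[3,8],[8,9]} hit by 8; {[11,16],[15,17],[16,19]} hit by 16; {[23,25],[21,26]} hit by 25; {[27,28],[27,29]} hit by 28.
Points: 2, 8, 16, 25, 28 (5 total).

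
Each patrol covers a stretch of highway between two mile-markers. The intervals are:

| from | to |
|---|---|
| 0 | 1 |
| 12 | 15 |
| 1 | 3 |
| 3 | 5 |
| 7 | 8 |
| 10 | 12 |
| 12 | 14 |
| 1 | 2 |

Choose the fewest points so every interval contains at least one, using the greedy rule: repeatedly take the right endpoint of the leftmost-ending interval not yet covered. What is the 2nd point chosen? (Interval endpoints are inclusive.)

5

Process intervals by earliest right end; each time one isn't hit yet, stab at its right endpoint.
By right end: [0,1]  [1,2]  [1,3]  [3,5]  [7,8]  [10,12]  [12,14]  [12,15]
[0,1] uncovered → point at 1; [3,5] uncovered → point at 5; [7,8] uncovered → point at 8; [10,12] uncovered → point at 12.
Points: 1, 5, 8, 12 (4 total).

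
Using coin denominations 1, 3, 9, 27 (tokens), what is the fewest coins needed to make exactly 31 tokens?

31 = 1×27 + 1×3 + 1×1
Total coins = 1 + 1 + 1 = 3

3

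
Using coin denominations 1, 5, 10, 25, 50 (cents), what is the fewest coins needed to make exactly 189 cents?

Use the largest denomination that fits, subtract, and repeat.
189 − 3×50→39 − 1×25→14 − 1×10→4 − 4×1→0
Total coins = 3 + 1 + 1 + 4 = 9

9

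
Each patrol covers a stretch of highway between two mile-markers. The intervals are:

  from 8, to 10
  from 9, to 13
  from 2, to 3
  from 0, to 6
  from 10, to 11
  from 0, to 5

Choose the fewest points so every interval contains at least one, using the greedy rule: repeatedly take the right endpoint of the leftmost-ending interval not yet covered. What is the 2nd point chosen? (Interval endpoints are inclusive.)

10

Process intervals by earliest right end; each time one isn't hit yet, stab at its right endpoint.
Sorted: [2,3] [0,5] [0,6] [8,10] [10,11] [9,13]
{[2,3],[0,5],[0,6]} hit by 3; {[8,10],[10,11],[9,13]} hit by 10.
Points: 3, 10 (2 total).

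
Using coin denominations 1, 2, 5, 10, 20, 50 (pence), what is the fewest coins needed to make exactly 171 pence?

5

171 = 3×50 + 1×20 + 1×1
Total coins = 3 + 1 + 1 = 5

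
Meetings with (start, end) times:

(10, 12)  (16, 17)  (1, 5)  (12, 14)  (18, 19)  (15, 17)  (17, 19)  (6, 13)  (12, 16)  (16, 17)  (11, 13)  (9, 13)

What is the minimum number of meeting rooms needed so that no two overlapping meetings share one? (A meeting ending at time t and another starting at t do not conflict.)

starts: [1, 6, 9, 10, 11, 12, 12, 15, 16, 16, 17, 18]
ends:   [5, 12, 13, 13, 13, 14, 16, 17, 17, 17, 19, 19]
s1→1 e5→0 s6→1 s9→2 s10→3 s11→4 e12→3 s12→4 s12→5  — peak 5.

5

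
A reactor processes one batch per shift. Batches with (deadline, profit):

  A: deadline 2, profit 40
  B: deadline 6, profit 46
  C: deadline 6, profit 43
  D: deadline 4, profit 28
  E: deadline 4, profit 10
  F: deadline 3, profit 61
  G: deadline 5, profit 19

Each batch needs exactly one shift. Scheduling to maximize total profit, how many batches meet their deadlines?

6

Take jobs in profit order; each goes to the latest open slot no later than its deadline.
Profit order: F=61 B=46 C=43 A=40 D=28 G=19 E=10
Assign: F→slot 3, B→slot 6, C→slot 5, A→slot 2, D→slot 4, G→slot 1, E skipped.
Slots: [1:G] [2:A] [3:F] [4:D] [5:C] [6:B]
6 of 7 scheduled.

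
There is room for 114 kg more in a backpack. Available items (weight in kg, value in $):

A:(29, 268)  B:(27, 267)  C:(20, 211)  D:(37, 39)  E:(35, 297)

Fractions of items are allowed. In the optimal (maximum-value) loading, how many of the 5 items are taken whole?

Ratios (sorted): C 10.55, B 9.89, A 9.24, E 8.49, D 1.05
take C (20 @ 211); take B (27 @ 267); take A (29 @ 268); take E (35 @ 297); take 3/37 of D → 3.16. Capacity used 114/114.
4 item(s) taken whole; one partial (take 3/37 of D).

4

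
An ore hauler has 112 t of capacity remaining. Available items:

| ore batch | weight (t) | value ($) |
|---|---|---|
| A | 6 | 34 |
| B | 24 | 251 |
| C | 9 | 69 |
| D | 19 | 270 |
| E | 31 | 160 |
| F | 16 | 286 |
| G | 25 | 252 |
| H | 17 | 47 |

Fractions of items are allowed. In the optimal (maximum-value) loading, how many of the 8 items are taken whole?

Ratios (sorted): F 17.88, D 14.21, B 10.46, G 10.08, C 7.67, A 5.67, E 5.16, H 2.76
take F (16 @ 286); take D (19 @ 270); take B (24 @ 251); take G (25 @ 252); take C (9 @ 69); take A (6 @ 34); take 13/31 of E → 67.10. Capacity used 112/112.
6 item(s) taken whole; one partial (take 13/31 of E).

6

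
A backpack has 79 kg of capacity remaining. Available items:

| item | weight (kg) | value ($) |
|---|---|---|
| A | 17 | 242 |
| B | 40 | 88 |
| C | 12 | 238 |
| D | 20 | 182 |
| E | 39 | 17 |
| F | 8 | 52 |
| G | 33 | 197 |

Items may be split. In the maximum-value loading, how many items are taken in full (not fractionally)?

4

Order: C (238/12=19.83) > A (242/17=14.24) > D (182/20=9.10) > F (52/8=6.50) > G (197/33=5.97) > B (88/40=2.20) > E (17/39=0.44)
Fill: take C (12 @ 238) → take A (17 @ 242) → take D (20 @ 182) → take F (8 @ 52) → take 22/33 of G → 131.33; 79/79 used.
4 item(s) taken whole; one partial (take 22/33 of G).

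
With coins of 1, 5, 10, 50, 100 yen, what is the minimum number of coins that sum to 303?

Greedy: take as many of the largest coin as possible, then repeat with the remainder.
303 − 3×100→3 − 3×1→0
Total coins = 3 + 3 = 6

6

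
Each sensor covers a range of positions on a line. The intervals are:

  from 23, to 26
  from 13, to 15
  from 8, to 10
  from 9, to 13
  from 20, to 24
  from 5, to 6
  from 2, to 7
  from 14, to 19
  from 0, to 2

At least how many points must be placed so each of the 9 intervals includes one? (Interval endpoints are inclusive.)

5

Process intervals by earliest right end; each time one isn't hit yet, stab at its right endpoint.
By right end: [0,2]  [5,6]  [2,7]  [8,10]  [9,13]  [13,15]  [14,19]  [20,24]  [23,26]
[0,2] uncovered → point at 2; [5,6] uncovered → point at 6; [8,10] uncovered → point at 10; [13,15] uncovered → point at 15; [20,24] uncovered → point at 24.
Points: 2, 6, 10, 15, 24 (5 total).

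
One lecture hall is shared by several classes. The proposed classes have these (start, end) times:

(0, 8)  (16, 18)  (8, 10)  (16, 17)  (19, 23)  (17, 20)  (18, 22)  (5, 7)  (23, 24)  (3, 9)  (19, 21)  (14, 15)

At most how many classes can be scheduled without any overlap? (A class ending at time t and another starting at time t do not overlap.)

Order by finish time; keep every interval that doesn't clash with the previous kept one.
By end time: (5,7), (0,8), (3,9), (8,10), (14,15), (16,17), (16,18), (17,20), (19,21), (18,22), (19,23), (23,24).
Pick (5,7); next start ≥ 7 → (8,10); next start ≥ 10 → (14,15); next start ≥ 15 → (16,17); next start ≥ 17 → (17,20); next start ≥ 20 → (23,24).
Selected 6 classes.

6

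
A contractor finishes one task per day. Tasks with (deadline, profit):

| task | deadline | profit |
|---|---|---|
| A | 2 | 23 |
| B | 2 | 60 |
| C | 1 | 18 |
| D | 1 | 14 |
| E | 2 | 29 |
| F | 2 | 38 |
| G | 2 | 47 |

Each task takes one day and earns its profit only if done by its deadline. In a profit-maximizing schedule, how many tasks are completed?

Sort by profit descending; place each in the latest free slot ≤ its deadline.
By profit: B(d2,60), G(d2,47), F(d2,38), E(d2,29), A(d2,23), C(d1,18), D(d1,14)
B→slot 2; G→slot 1; F skipped; E skipped; A skipped; C skipped; D skipped.
2 of 7 scheduled.

2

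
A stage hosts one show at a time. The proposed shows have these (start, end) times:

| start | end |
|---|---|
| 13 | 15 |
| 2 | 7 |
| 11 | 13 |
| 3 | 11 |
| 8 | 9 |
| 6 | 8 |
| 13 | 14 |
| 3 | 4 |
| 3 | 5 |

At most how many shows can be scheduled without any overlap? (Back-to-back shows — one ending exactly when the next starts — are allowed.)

5

Greedy by earliest finish: after sorting by end time, pick each interval compatible with the last pick.
Sorted by end: (3,4)  (3,5)  (2,7)  (6,8)  (8,9)  (3,11)  (11,13)  (13,14)  (13,15)
take (3,4); take (6,8); take (8,9); skip (3,11); take (11,13); take (13,14); skip (13,15).
Selected 5 shows.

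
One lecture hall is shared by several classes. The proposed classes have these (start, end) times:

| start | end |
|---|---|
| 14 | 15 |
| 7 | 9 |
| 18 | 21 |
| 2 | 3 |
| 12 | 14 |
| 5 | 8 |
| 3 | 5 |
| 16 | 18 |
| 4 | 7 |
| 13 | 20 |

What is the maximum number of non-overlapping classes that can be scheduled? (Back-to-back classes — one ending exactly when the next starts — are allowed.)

Sort by end time and greedily take each interval whose start is ≥ the last chosen end.
Sorted by end: (2,3)  (3,5)  (4,7)  (5,8)  (7,9)  (12,14)  (14,15)  (16,18)  (13,20)  (18,21)
take (2,3); take (3,5); take (5,8); skip (7,9); take (12,14); take (14,15); take (16,18); skip (13,20); take (18,21).
Selected 7 classes.

7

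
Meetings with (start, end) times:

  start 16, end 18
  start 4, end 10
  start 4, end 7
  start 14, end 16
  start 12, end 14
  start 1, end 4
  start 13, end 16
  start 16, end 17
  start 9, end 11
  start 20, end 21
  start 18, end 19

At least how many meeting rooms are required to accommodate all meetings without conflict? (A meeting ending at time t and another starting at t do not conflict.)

starts: [1, 4, 4, 9, 12, 13, 14, 16, 16, 18, 20]
ends:   [4, 7, 10, 11, 14, 16, 16, 17, 18, 19, 21]
s1→1 e4→0 s4→1 s4→2  — peak 2.

2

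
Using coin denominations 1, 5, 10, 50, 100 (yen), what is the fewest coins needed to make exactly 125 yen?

125 = 1×100 + 2×10 + 1×5
Total coins = 1 + 2 + 1 = 4

4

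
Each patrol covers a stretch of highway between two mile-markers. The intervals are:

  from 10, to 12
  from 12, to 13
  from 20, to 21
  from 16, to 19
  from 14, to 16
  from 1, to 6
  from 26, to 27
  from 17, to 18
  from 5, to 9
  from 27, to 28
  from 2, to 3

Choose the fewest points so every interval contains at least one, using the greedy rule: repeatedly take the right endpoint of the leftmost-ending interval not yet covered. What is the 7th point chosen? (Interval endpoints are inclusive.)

27

By right end: [2,3]  [1,6]  [5,9]  [10,12]  [12,13]  [14,16]  [17,18]  [16,19]  [20,21]  [26,27]  [27,28]
[2,3] uncovered → point at 3; [5,9] uncovered → point at 9; [10,12] uncovered → point at 12; [14,16] uncovered → point at 16; [17,18] uncovered → point at 18; [20,21] uncovered → point at 21; [26,27] uncovered → point at 27.
Points: 3, 9, 12, 16, 18, 21, 27 (7 total).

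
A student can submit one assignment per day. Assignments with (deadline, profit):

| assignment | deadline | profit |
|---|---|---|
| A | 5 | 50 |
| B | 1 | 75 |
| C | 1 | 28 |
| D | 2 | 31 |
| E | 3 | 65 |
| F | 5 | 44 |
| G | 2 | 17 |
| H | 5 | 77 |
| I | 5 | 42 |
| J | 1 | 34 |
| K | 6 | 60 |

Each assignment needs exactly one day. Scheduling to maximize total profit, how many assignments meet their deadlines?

By profit: H(d5,77), B(d1,75), E(d3,65), K(d6,60), A(d5,50), F(d5,44), I(d5,42), J(d1,34), D(d2,31), C(d1,28), G(d2,17)
H→slot 5; B→slot 1; E→slot 3; K→slot 6; A→slot 4; F→slot 2; I skipped; J skipped; D skipped; C skipped; G skipped.
6 of 11 scheduled.

6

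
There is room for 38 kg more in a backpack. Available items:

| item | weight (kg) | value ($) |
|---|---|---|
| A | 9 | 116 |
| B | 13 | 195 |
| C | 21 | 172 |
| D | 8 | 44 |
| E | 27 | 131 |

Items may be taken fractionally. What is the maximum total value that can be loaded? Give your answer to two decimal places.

Greedy by value/weight ratio, highest first.
Order: B (195/13=15.00) > A (116/9=12.89) > C (172/21=8.19) > D (44/8=5.50) > E (131/27=4.85)
Fill: take B (13 @ 195) → take A (9 @ 116) → take 16/21 of C → 131.05; 38/38 used.
Total value = 442.05

442.05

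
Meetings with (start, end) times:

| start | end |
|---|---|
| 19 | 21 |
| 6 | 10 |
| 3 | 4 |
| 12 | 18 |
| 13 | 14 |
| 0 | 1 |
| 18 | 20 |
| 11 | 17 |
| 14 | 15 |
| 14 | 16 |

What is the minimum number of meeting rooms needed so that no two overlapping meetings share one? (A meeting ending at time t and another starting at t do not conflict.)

4

Count concurrent intervals with a sweep; the peak is the room count.
Events (time:±→running): 0:+→1 1:-→0 3:+→1 4:-→0 6:+→1 10:-→0 11:+→1 12:+→2 13:+→3 14:-→2 14:+→3 14:+→4 … peak 4.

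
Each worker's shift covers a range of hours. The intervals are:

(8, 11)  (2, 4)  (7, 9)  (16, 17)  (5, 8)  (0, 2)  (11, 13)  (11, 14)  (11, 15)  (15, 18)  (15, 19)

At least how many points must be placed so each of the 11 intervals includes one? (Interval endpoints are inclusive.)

By right end: [0,2]  [2,4]  [5,8]  [7,9]  [8,11]  [11,13]  [11,14]  [11,15]  [16,17]  [15,18]  [15,19]
[0,2] uncovered → point at 2; [5,8] uncovered → point at 8; [11,13] uncovered → point at 13; [16,17] uncovered → point at 17.
Points: 2, 8, 13, 17 (4 total).

4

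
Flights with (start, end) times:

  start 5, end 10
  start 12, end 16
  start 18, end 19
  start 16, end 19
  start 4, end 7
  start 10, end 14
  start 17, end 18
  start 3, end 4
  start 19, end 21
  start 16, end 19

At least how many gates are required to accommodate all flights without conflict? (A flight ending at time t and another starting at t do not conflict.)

3

Events (time:±→running): 3:+→1 4:-→0 4:+→1 5:+→2 7:-→1 10:-→0 10:+→1 12:+→2 14:-→1 16:-→0 16:+→1 16:+→2 17:+→3 … peak 3.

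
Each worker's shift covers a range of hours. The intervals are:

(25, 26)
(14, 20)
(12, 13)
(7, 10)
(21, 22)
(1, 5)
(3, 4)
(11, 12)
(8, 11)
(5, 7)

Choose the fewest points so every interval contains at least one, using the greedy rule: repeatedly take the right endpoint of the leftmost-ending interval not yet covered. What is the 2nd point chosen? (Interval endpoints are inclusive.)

By right end: [3,4]  [1,5]  [5,7]  [7,10]  [8,11]  [11,12]  [12,13]  [14,20]  [21,22]  [25,26]
[3,4] uncovered → point at 4; [5,7] uncovered → point at 7; [8,11] uncovered → point at 11; [12,13] uncovered → point at 13; [14,20] uncovered → point at 20; [21,22] uncovered → point at 22; [25,26] uncovered → point at 26.
Points: 4, 7, 11, 13, 20, 22, 26 (7 total).

7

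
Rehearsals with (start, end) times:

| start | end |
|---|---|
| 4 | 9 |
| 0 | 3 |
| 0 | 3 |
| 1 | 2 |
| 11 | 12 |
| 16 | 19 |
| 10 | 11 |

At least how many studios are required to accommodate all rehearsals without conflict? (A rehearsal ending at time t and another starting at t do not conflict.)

The answer is the maximum number of intervals overlapping at any instant.
starts: [0, 0, 1, 4, 10, 11, 16]
ends:   [2, 3, 3, 9, 11, 12, 19]
s0→1 s0→2 s1→3  — peak 3.

3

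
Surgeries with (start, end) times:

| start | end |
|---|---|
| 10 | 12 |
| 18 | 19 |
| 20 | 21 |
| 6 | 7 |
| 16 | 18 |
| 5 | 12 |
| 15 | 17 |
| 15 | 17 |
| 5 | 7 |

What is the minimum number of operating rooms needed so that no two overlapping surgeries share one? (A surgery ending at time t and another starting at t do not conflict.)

3

The answer is the maximum number of intervals overlapping at any instant.
starts: [5, 5, 6, 10, 15, 15, 16, 18, 20]
ends:   [7, 7, 12, 12, 17, 17, 18, 19, 21]
s5→1 s5→2 s6→3  — peak 3.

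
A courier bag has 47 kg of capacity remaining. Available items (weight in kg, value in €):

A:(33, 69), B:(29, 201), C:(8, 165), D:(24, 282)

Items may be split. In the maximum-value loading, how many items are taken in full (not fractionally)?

2

Order: C (165/8=20.62) > D (282/24=11.75) > B (201/29=6.93) > A (69/33=2.09)
Fill: take C (8 @ 165) → take D (24 @ 282) → take 15/29 of B → 103.97; 47/47 used.
2 item(s) taken whole; one partial (take 15/29 of B).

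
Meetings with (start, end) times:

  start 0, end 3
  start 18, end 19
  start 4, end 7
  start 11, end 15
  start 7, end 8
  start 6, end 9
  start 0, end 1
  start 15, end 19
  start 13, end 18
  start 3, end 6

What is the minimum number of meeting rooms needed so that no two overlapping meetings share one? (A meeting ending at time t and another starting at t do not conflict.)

2

Events (time:±→running): 0:+→1 0:+→2 … peak 2.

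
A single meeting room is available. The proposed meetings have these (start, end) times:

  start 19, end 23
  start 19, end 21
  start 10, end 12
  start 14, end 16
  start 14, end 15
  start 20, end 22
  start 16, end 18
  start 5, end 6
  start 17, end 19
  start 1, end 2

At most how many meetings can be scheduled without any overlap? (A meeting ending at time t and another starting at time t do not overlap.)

6

Greedy by earliest finish: after sorting by end time, pick each interval compatible with the last pick.
By end time: (1,2), (5,6), (10,12), (14,15), (14,16), (16,18), (17,19), (19,21), (20,22), (19,23).
Pick (1,2); next start ≥ 2 → (5,6); next start ≥ 6 → (10,12); next start ≥ 12 → (14,15); next start ≥ 15 → (16,18); next start ≥ 18 → (19,21).
Selected 6 meetings.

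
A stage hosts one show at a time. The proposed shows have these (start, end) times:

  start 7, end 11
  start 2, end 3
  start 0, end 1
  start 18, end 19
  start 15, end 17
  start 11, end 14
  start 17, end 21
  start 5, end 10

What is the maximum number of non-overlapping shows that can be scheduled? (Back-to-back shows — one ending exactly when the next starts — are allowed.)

Sorted by end: (0,1)  (2,3)  (5,10)  (7,11)  (11,14)  (15,17)  (18,19)  (17,21)
take (0,1); take (2,3); take (5,10); take (11,14); take (15,17); take (18,19).
Selected 6 shows.

6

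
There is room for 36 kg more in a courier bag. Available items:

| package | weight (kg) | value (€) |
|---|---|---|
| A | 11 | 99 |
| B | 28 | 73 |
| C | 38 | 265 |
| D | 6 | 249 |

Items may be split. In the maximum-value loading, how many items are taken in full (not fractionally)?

Ratios (sorted): D 41.50, A 9.00, C 6.97, B 2.61
take D (6 @ 249); take A (11 @ 99); take 19/38 of C → 132.50. Capacity used 36/36.
2 item(s) taken whole; one partial (take 19/38 of C).

2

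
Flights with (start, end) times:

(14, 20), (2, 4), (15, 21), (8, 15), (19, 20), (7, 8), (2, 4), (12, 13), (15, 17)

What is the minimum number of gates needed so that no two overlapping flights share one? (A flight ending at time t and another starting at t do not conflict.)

3

Count concurrent intervals with a sweep; the peak is the room count.
Events (time:±→running): 2:+→1 2:+→2 4:-→1 4:-→0 7:+→1 8:-→0 8:+→1 12:+→2 13:-→1 14:+→2 15:-→1 15:+→2 15:+→3 … peak 3.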